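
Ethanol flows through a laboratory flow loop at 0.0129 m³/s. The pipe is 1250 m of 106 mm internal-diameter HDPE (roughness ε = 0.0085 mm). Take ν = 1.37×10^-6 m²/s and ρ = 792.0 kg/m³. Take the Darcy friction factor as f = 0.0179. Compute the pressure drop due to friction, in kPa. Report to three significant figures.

Δp ≈ 179 kPa

V = 4Q/(πD²) = 4·0.0129/(π·0.106²) = 1.462 m/s
h_f = f(L/D)V²/(2g) = 0.01790·(1250/0.106)·1.462²/(2·9.81) = 22.99 m
Δp = ρg·h_f = 792.0·9.81·22.99 = 178.6 kPa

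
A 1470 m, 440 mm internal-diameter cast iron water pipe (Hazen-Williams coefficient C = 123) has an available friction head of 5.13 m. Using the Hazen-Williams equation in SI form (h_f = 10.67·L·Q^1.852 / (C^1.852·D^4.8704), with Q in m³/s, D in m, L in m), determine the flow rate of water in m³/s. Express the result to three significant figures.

Rearranging: Q = [h_f·C^1.852·D^4.8704 / (10.67·L)]^(1/1.852)
Q = [5.13·123^1.852·0.440^4.8704 / (10.67·1470)]^0.540 = 0.1863 m³/s

Q ≈ 0.186 m³/s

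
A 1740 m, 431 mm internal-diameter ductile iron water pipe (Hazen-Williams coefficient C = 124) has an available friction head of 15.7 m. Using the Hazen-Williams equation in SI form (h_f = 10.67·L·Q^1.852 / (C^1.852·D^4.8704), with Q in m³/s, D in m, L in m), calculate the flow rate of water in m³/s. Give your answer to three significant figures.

Q ≈ 0.297 m³/s

Rearranging: Q = [h_f·C^1.852·D^4.8704 / (10.67·L)]^(1/1.852)
Q = [15.7·124^1.852·0.431^4.8704 / (10.67·1740)]^0.540 = 0.2972 m³/s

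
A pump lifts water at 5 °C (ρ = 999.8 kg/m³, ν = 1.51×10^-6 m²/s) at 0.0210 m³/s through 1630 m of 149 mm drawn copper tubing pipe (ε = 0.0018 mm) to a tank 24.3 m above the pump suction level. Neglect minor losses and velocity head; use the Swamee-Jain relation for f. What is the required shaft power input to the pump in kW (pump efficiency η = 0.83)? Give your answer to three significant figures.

V = 4Q/(πD²) = 1.204 m/s; Re = 1.19×10^5; ε/D = 1.21×10^-5; f = 0.01732
h_f = f(L/D)V²/2g = 14.01 m
Total head H = z + h_f = 24.3 + 14.01 = 38.31 m
P_hyd = ρgQH = 999.8·9.81·0.0210·38.31 = 7.890 kW
P_shaft = P_hyd/η = 7.890/0.83 = 9.506 kW

P_shaft ≈ 9.51 kW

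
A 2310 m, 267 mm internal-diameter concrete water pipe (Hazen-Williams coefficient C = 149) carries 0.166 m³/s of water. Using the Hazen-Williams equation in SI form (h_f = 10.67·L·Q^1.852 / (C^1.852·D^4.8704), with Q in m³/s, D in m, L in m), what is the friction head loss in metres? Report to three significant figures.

h_f = 10.67·2310·0.166^1.852 / (149^1.852·0.267^4.8704) = 51.98 m

h_f ≈ 52.0 m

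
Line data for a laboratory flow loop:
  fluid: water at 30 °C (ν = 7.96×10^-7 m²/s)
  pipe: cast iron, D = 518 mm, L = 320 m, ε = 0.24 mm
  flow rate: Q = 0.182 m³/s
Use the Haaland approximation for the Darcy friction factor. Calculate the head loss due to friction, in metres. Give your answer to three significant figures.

V = 4Q/(πD²) = 4·0.182/(π·0.518²) = 0.8636 m/s
Re = VD/ν = 0.8636·0.518/7.96×10^-7 = 5.62×10^5 → turbulent
ε/D = 0.24/518 = 4.63×10^-4
Haaland: f = 0.01725
h_f = f(L/D)V²/(2g) = 0.01725·(320/0.518)·0.8636²/(2·9.81) = 0.4051 m

h_f ≈ 0.405 m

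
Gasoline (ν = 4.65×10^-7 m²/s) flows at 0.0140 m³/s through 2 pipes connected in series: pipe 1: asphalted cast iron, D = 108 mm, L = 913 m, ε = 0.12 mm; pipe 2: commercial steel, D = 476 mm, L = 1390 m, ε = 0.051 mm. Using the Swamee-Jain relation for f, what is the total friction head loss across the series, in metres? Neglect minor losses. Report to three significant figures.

H ≈ 21.2 m

Pipe 1: V = 1.528 m/s, Re = 3.55×10^5, ε/D = 0.00111, f = 0.02106, h_1 = f(L/D)V²/2g = 21.19 m
Pipe 2: V = 0.07867 m/s, Re = 8.05×10^4, ε/D = 1.07×10^-4, f = 0.01926, h_2 = f(L/D)V²/2g = 0.01774 m
Series → Q common, losses add: H = Σh = 21.21 m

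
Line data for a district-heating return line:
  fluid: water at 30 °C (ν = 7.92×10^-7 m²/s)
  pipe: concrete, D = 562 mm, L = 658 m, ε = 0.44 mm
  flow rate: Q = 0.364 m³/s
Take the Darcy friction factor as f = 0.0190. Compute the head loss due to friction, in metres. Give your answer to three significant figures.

V = 4Q/(πD²) = 4·0.364/(π·0.562²) = 1.467 m/s
h_f = f(L/D)V²/(2g) = 0.01900·(658/0.562)·1.467²/(2·9.81) = 2.441 m

h_f ≈ 2.44 m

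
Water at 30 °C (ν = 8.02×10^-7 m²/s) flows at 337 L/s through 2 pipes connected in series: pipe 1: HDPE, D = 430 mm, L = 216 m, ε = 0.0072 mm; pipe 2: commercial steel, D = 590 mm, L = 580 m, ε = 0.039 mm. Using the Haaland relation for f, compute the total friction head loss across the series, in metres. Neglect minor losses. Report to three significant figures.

Pipe 1: V = 2.321 m/s, Re = 1.24×10^6, ε/D = 1.67×10^-5, f = 0.01153, h_1 = f(L/D)V²/2g = 1.590 m
Pipe 2: V = 1.233 m/s, Re = 9.07×10^5, ε/D = 6.61×10^-5, f = 0.01292, h_2 = f(L/D)V²/2g = 0.9839 m
Series → Q common, losses add: H = Σh = 2.574 m

H ≈ 2.57 m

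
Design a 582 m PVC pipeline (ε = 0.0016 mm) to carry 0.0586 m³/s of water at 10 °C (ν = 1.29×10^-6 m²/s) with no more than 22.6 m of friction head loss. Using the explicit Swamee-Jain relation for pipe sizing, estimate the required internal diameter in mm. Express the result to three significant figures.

D ≈ 162 mm

Swamee-Jain (Type III): D = 0.66·[ε^1.25·(LQ²/(gh_f))^4.75 + ν·Q^9.4·(L/(gh_f))^5.2]^0.04
LQ²/(gh_f) = 0.009014; L/(gh_f) = 2.625
Term 1 = ε^1.25·(…)^4.75 = 1.10×10^-17; Term 2 = ν·Q^9.4·(…)^5.2 = 5.11×10^-16
D = 0.66·(1.10×10^-17 + 5.11×10^-16)^0.04 = 0.1615 m = 162 mm
Check: V = 2.86 m/s, Re = 3.58×10^5, f = 0.01404, h_f = 21.1 m ≈ 22.6 m ✓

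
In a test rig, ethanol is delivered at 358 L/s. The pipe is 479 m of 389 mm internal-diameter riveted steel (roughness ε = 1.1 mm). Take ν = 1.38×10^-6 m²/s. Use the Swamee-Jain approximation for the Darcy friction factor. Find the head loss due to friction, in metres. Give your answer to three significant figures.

h_f ≈ 14.8 m

V = 4Q/(πD²) = 4·0.358/(π·0.389²) = 3.012 m/s
Re = VD/ν = 3.012·0.389/1.38×10^-6 = 8.49×10^5 → turbulent
ε/D = 1.1/389 = 0.00283
Swamee-Jain: f = 0.02598
h_f = f(L/D)V²/(2g) = 0.02598·(479/0.389)·3.012²/(2·9.81) = 14.80 m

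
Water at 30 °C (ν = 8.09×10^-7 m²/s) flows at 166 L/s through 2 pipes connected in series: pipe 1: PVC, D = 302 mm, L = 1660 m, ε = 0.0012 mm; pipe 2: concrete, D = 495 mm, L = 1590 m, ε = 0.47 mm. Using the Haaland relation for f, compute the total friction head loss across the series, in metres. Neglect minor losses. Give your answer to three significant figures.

H ≈ 20.4 m

Pipe 1: V = 2.317 m/s, Re = 8.65×10^5, ε/D = 3.97×10^-6, f = 0.01193, h_1 = f(L/D)V²/2g = 17.96 m
Pipe 2: V = 0.8626 m/s, Re = 5.28×10^5, ε/D = 9.49×10^-4, f = 0.01994, h_2 = f(L/D)V²/2g = 2.429 m
Series → Q common, losses add: H = Σh = 20.38 m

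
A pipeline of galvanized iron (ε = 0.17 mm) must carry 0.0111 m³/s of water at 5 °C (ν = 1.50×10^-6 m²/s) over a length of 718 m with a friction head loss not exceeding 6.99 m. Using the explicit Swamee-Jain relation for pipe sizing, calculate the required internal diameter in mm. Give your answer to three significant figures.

D ≈ 122 mm

Swamee-Jain (Type III): D = 0.66·[ε^1.25·(LQ²/(gh_f))^4.75 + ν·Q^9.4·(L/(gh_f))^5.2]^0.04
LQ²/(gh_f) = 0.001290; L/(gh_f) = 10.47
Term 1 = ε^1.25·(…)^4.75 = 3.66×10^-19; Term 2 = ν·Q^9.4·(…)^5.2 = 1.28×10^-19
D = 0.66·(3.66×10^-19 + 1.28×10^-19)^0.04 = 0.1223 m = 122 mm
Check: V = 0.946 m/s, Re = 7.71×10^4, f = 0.02414, h_f = 6.46 m ≈ 6.99 m ✓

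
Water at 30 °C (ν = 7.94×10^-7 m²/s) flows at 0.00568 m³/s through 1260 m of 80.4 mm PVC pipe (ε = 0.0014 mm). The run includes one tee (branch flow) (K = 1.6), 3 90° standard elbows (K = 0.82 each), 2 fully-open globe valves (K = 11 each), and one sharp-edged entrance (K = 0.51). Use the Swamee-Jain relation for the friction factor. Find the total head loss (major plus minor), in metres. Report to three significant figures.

H_L ≈ 19.2 m

V = 4Q/(πD²) = 1.119 m/s; V²/2g = 0.06380 m
Re = 1.13×10^5, ε/D = 1.74×10^-5 → f = 0.01752 (Swamee-Jain)
Major: h_f = f(L/D)·V²/2g = 0.01752·15672·0.06380 = 17.52 m
Minor: ΣK = 26.6; h_m = ΣK·V²/2g = 1.695 m
Total H_L = 17.52 + 1.695 = 19.21 m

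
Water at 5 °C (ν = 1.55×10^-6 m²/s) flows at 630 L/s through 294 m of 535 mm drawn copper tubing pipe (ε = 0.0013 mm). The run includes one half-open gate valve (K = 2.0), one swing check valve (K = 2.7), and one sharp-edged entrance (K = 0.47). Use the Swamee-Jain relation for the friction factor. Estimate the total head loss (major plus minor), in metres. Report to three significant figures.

H_L ≈ 4.65 m

V = 4Q/(πD²) = 2.802 m/s; V²/2g = 0.4003 m
Re = 9.67×10^5, ε/D = 2.43×10^-6 → f = 0.01173 (Swamee-Jain)
Major: h_f = f(L/D)·V²/2g = 0.01173·549.5·0.4003 = 2.581 m
Minor: ΣK = 5.17; h_m = ΣK·V²/2g = 2.070 m
Total H_L = 2.581 + 2.070 = 4.650 m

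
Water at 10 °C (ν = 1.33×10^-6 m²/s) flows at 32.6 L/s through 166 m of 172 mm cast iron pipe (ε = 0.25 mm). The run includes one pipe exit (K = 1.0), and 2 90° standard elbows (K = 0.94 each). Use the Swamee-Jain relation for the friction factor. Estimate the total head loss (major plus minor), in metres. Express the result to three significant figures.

V = 4Q/(πD²) = 1.403 m/s; V²/2g = 0.1003 m
Re = 1.81×10^5, ε/D = 0.00145 → f = 0.02293 (Swamee-Jain)
Major: h_f = f(L/D)·V²/2g = 0.02293·965.1·0.1003 = 2.220 m
Minor: ΣK = 2.88; h_m = ΣK·V²/2g = 0.2890 m
Total H_L = 2.220 + 0.2890 = 2.509 m

H_L ≈ 2.51 m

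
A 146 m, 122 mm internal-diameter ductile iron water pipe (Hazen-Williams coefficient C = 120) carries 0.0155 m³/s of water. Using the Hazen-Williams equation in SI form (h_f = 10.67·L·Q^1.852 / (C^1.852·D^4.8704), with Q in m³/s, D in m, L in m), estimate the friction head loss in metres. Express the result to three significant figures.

h_f = 10.67·146·0.0155^1.852 / (120^1.852·0.122^4.8704) = 2.755 m

h_f ≈ 2.76 m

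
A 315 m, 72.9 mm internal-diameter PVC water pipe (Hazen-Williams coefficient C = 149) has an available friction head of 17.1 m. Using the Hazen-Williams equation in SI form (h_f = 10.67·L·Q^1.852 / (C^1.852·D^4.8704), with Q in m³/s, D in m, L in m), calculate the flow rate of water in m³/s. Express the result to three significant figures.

Q ≈ 0.00879 m³/s

Rearranging: Q = [h_f·C^1.852·D^4.8704 / (10.67·L)]^(1/1.852)
Q = [17.1·149^1.852·0.0729^4.8704 / (10.67·315)]^0.540 = 0.008790 m³/s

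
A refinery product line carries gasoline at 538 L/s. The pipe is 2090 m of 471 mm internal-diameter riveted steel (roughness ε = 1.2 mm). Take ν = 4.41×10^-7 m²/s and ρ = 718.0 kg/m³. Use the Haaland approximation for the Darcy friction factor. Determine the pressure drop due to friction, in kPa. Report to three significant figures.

V = 4Q/(πD²) = 4·0.538/(π·0.471²) = 3.088 m/s
Re = VD/ν = 3.088·0.471/4.41×10^-7 = 3.30×10^6 → turbulent
ε/D = 1.2/471 = 0.00255
Haaland: f = 0.02510
h_f = f(L/D)V²/(2g) = 0.02510·(2090/0.471)·3.088²/(2·9.81) = 54.12 m
Δp = ρg·h_f = 718.0·9.81·54.12 = 381.2 kPa

Δp ≈ 381 kPa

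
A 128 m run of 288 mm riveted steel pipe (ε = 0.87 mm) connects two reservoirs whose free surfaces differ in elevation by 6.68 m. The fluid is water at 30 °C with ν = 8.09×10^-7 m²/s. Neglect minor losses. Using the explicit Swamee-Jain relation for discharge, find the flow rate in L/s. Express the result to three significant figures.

Q ≈ 218 L/s

Swamee-Jain (Type II): Q = -0.965·√(gD⁵h_f/L)·ln[ε/(3.7D) + √(3.17ν²L/(gD³h_f))]
√(gD⁵h_f/L) = √(9.81·0.288⁵·6.68/128) = 0.03185
ε/(3.7D) = 8.16×10^-4; √(3.17ν²L/(gD³h_f)) = 1.30×10^-5
Q = -0.965·0.03185·ln(8.295×10^-4) = 0.2181 m³/s
Check: V = 3.35 m/s, Re = 1.19×10^6, f = 0.02639, h_f = 6.70 m ≈ 6.68 m ✓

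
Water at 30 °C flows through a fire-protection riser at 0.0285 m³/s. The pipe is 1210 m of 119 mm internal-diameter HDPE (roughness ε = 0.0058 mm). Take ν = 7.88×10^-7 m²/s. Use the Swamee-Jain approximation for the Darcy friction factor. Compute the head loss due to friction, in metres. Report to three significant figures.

V = 4Q/(πD²) = 4·0.0285/(π·0.119²) = 2.562 m/s
Re = VD/ν = 2.562·0.119/7.88×10^-7 = 3.87×10^5 → turbulent
ε/D = 0.0058/119 = 4.87×10^-5
Swamee-Jain: f = 0.01434
h_f = f(L/D)V²/(2g) = 0.01434·(1210/0.119)·2.562²/(2·9.81) = 48.81 m

h_f ≈ 48.8 m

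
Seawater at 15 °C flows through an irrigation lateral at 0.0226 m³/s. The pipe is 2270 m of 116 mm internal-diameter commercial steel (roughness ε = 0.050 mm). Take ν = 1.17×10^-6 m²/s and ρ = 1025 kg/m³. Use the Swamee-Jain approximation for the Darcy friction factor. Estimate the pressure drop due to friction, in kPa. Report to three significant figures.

V = 4Q/(πD²) = 4·0.0226/(π·0.116²) = 2.138 m/s
Re = VD/ν = 2.138·0.116/1.17×10^-6 = 2.12×10^5 → turbulent
ε/D = 0.050/116 = 4.31×10^-4
Swamee-Jain: f = 0.01846
h_f = f(L/D)V²/(2g) = 0.01846·(2270/0.116)·2.138²/(2·9.81) = 84.19 m
Δp = ρg·h_f = 1025·9.81·84.19 = 846.5 kPa

Δp ≈ 847 kPa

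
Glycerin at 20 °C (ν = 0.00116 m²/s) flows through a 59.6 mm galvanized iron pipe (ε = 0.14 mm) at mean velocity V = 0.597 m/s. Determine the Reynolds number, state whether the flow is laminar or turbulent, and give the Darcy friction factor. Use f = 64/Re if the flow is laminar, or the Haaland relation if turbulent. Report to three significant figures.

Re ≈ 30.7; laminar; f = 64/Re ≈ 2.09

Re = VD/ν = 0.5970·0.0596/0.00116 = 30.7
Re < 2300 → laminar → f = 64/Re = 2.086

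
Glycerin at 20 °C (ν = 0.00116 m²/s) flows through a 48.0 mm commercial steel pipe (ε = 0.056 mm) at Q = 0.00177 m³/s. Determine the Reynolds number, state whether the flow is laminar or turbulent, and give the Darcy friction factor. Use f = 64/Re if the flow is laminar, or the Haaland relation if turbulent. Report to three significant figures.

Re ≈ 40.5; laminar; f = 64/Re ≈ 1.58

V = 4Q/(πD²) = 0.9781 m/s
Re = VD/ν = 0.9781·0.0480/0.00116 = 40.5
Re < 2300 → laminar → f = 64/Re = 1.581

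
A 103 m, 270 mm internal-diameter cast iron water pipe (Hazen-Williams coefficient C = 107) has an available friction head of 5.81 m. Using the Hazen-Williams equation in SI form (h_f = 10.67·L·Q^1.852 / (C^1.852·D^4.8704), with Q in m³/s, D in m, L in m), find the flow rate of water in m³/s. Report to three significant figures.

Rearranging: Q = [h_f·C^1.852·D^4.8704 / (10.67·L)]^(1/1.852)
Q = [5.81·107^1.852·0.270^4.8704 / (10.67·103)]^0.540 = 0.2016 m³/s

Q ≈ 0.202 m³/s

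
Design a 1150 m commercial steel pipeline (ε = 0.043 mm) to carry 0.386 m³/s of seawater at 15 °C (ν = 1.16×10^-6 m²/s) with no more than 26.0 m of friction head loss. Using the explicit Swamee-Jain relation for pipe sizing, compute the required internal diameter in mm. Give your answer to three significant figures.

Swamee-Jain (Type III): D = 0.66·[ε^1.25·(LQ²/(gh_f))^4.75 + ν·Q^9.4·(L/(gh_f))^5.2]^0.04
LQ²/(gh_f) = 0.6718; L/(gh_f) = 4.509
Term 1 = ε^1.25·(…)^4.75 = 5.26×10^-7; Term 2 = ν·Q^9.4·(…)^5.2 = 3.80×10^-7
D = 0.66·(5.26×10^-7 + 3.80×10^-7)^0.04 = 0.3783 m = 378 mm
Check: V = 3.43 m/s, Re = 1.12×10^6, f = 0.01359, h_f = 24.8 m ≈ 26.0 m ✓

D ≈ 378 mm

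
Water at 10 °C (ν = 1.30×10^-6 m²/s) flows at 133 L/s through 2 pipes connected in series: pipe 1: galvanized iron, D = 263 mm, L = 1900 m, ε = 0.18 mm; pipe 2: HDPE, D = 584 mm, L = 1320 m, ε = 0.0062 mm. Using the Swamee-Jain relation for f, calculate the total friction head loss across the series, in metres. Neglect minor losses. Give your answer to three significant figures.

Pipe 1: V = 2.448 m/s, Re = 4.95×10^5, ε/D = 6.84×10^-4, f = 0.01885, h_1 = f(L/D)V²/2g = 41.59 m
Pipe 2: V = 0.4965 m/s, Re = 2.23×10^5, ε/D = 1.06×10^-5, f = 0.01531, h_2 = f(L/D)V²/2g = 0.4349 m
Series → Q common, losses add: H = Σh = 42.03 m

H ≈ 42.0 m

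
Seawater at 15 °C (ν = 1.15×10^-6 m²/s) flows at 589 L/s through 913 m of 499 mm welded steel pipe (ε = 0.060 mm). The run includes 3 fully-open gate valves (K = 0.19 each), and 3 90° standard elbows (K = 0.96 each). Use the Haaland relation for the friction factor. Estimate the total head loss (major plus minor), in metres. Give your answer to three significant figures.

H_L ≈ 12.9 m

V = 4Q/(πD²) = 3.012 m/s; V²/2g = 0.4623 m
Re = 1.31×10^6, ε/D = 1.20×10^-4 → f = 0.01337 (Haaland)
Major: h_f = f(L/D)·V²/2g = 0.01337·1830·0.4623 = 11.31 m
Minor: ΣK = 3.45; h_m = ΣK·V²/2g = 1.595 m
Total H_L = 11.31 + 1.595 = 12.91 m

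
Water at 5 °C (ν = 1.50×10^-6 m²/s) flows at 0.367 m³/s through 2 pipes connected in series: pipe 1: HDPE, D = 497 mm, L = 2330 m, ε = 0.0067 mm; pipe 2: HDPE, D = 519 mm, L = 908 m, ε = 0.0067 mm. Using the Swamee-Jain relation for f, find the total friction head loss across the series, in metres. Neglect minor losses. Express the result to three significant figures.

Pipe 1: V = 1.892 m/s, Re = 6.27×10^5, ε/D = 1.35×10^-5, f = 0.01282, h_1 = f(L/D)V²/2g = 10.97 m
Pipe 2: V = 1.735 m/s, Re = 6.00×10^5, ε/D = 1.29×10^-5, f = 0.01290, h_2 = f(L/D)V²/2g = 3.463 m
Series → Q common, losses add: H = Σh = 14.43 m

H ≈ 14.4 m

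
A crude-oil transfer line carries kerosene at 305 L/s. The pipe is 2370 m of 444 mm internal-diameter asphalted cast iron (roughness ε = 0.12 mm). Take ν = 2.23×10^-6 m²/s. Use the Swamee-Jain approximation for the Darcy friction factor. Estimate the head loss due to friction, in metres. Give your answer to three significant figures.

h_f ≈ 17.4 m

V = 4Q/(πD²) = 4·0.305/(π·0.444²) = 1.970 m/s
Re = VD/ν = 1.970·0.444/2.23×10^-6 = 3.92×10^5 → turbulent
ε/D = 0.12/444 = 2.70×10^-4
Swamee-Jain: f = 0.01644
h_f = f(L/D)V²/(2g) = 0.01644·(2370/0.444)·1.970²/(2·9.81) = 17.36 m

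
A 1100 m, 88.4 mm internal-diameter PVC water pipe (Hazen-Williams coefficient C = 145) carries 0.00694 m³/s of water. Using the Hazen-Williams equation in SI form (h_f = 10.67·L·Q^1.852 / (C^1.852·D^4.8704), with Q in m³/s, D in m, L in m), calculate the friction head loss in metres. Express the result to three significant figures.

h_f = 10.67·1100·0.00694^1.852 / (145^1.852·0.0884^4.8704) = 15.85 m

h_f ≈ 15.9 m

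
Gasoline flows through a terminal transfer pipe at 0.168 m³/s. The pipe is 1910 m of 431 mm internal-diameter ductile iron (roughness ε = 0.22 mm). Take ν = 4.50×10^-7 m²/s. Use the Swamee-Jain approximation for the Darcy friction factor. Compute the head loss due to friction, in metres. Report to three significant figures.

V = 4Q/(πD²) = 4·0.168/(π·0.431²) = 1.152 m/s
Re = VD/ν = 1.152·0.431/4.50×10^-7 = 1.10×10^6 → turbulent
ε/D = 0.22/431 = 5.10×10^-4
Swamee-Jain: f = 0.01732
h_f = f(L/D)V²/(2g) = 0.01732·(1910/0.431)·1.152²/(2·9.81) = 5.188 m

h_f ≈ 5.19 m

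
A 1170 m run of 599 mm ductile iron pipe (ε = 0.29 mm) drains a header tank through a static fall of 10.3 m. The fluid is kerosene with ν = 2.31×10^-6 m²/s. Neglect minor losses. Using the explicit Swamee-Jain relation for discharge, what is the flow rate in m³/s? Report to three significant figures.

Q ≈ 0.688 m³/s

Swamee-Jain (Type II): Q = -0.965·√(gD⁵h_f/L)·ln[ε/(3.7D) + √(3.17ν²L/(gD³h_f))]
√(gD⁵h_f/L) = √(9.81·0.599⁵·10.3/1170) = 0.08161
ε/(3.7D) = 1.31×10^-4; √(3.17ν²L/(gD³h_f)) = 3.02×10^-5
Q = -0.965·0.08161·ln(1.610×10^-4) = 0.6878 m³/s
Check: V = 2.44 m/s, Re = 6.33×10^5, f = 0.01748, h_f = 10.4 m ≈ 10.3 m ✓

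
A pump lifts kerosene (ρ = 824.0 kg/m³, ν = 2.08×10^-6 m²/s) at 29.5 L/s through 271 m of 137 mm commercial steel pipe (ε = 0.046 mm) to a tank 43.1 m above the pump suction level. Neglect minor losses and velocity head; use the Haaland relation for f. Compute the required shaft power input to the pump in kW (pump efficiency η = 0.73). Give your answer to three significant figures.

P_shaft ≈ 16.5 kW

V = 4Q/(πD²) = 2.001 m/s; Re = 1.32×10^5; ε/D = 3.36×10^-4; f = 0.01862
h_f = f(L/D)V²/2g = 7.520 m
Total head H = z + h_f = 43.1 + 7.520 = 50.62 m
P_hyd = ρgQH = 824.0·9.81·0.0295·50.62 = 12.07 kW
P_shaft = P_hyd/η = 12.07/0.73 = 16.54 kW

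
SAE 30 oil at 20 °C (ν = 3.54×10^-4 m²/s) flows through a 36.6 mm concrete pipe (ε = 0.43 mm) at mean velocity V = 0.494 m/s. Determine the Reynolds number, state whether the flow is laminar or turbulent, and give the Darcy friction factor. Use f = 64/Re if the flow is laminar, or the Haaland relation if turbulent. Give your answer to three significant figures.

Re ≈ 51.1; laminar; f = 64/Re ≈ 1.25

Re = VD/ν = 0.4940·0.0366/3.54×10^-4 = 51.1
Re < 2300 → laminar → f = 64/Re = 1.253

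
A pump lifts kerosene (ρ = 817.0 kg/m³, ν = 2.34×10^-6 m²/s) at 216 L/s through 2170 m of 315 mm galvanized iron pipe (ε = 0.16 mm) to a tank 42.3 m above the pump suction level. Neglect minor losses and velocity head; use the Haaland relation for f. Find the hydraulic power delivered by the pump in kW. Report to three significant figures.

P_hyd ≈ 157 kW

V = 4Q/(πD²) = 2.772 m/s; Re = 3.73×10^5; ε/D = 5.08×10^-4; f = 0.01788
h_f = f(L/D)V²/2g = 48.24 m
Total head H = z + h_f = 42.3 + 48.24 = 90.54 m
P_hyd = ρgQH = 817.0·9.81·0.216·90.54 = 156.7 kW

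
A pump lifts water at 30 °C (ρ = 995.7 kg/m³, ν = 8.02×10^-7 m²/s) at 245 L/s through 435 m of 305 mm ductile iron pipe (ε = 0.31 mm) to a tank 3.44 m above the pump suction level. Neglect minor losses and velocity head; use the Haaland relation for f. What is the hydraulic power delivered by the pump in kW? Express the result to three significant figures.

P_hyd ≈ 47.3 kW

V = 4Q/(πD²) = 3.353 m/s; Re = 1.28×10^6; ε/D = 0.00102; f = 0.01996
h_f = f(L/D)V²/2g = 16.32 m
Total head H = z + h_f = 3.44 + 16.32 = 19.76 m
P_hyd = ρgQH = 995.7·9.81·0.245·19.76 = 47.28 kW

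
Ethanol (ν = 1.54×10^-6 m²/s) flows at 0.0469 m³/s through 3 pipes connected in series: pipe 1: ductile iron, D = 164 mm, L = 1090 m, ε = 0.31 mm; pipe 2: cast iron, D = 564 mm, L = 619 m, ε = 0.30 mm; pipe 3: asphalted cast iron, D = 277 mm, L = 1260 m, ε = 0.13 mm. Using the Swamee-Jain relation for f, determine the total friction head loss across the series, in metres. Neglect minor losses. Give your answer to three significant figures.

Pipe 1: V = 2.220 m/s, Re = 2.36×10^5, ε/D = 0.00189, f = 0.02402, h_1 = f(L/D)V²/2g = 40.12 m
Pipe 2: V = 0.1877 m/s, Re = 6.88×10^4, ε/D = 5.32×10^-4, f = 0.02163, h_2 = f(L/D)V²/2g = 0.04263 m
Pipe 3: V = 0.7783 m/s, Re = 1.40×10^5, ε/D = 4.69×10^-4, f = 0.01947, h_3 = f(L/D)V²/2g = 2.734 m
Series → Q common, losses add: H = Σh = 42.89 m

H ≈ 42.9 m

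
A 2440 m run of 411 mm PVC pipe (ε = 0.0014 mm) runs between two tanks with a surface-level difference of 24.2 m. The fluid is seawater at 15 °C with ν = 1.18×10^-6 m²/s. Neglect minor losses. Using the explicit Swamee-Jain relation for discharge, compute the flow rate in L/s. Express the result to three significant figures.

Q ≈ 344 L/s

Swamee-Jain (Type II): Q = -0.965·√(gD⁵h_f/L)·ln[ε/(3.7D) + √(3.17ν²L/(gD³h_f))]
√(gD⁵h_f/L) = √(9.81·0.411⁵·24.2/2440) = 0.03378
ε/(3.7D) = 9.21×10^-7; √(3.17ν²L/(gD³h_f)) = 2.56×10^-5
Q = -0.965·0.03378·ln(2.648×10^-5) = 0.3435 m³/s
Check: V = 2.59 m/s, Re = 9.02×10^5, f = 0.01189, h_f = 24.1 m ≈ 24.2 m ✓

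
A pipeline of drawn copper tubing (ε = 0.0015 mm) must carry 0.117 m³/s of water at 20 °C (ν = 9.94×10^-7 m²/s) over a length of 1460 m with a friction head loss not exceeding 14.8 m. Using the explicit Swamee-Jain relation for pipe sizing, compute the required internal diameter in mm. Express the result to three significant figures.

D ≈ 274 mm

Swamee-Jain (Type III): D = 0.66·[ε^1.25·(LQ²/(gh_f))^4.75 + ν·Q^9.4·(L/(gh_f))^5.2]^0.04
LQ²/(gh_f) = 0.1377; L/(gh_f) = 10.06
Term 1 = ε^1.25·(…)^4.75 = 4.26×10^-12; Term 2 = ν·Q^9.4·(…)^5.2 = 2.82×10^-10
D = 0.66·(4.26×10^-12 + 2.82×10^-10)^0.04 = 0.2741 m = 274 mm
Check: V = 1.98 m/s, Re = 5.47×10^5, f = 0.01298, h_f = 13.9 m ≈ 14.8 m ✓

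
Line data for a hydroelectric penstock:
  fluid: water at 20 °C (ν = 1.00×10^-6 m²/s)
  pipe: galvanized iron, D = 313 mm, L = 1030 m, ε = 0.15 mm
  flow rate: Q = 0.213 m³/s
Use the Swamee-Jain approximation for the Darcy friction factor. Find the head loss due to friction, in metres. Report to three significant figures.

V = 4Q/(πD²) = 4·0.213/(π·0.313²) = 2.768 m/s
Re = VD/ν = 2.768·0.313/1.00×10^-6 = 8.66×10^5 → turbulent
ε/D = 0.15/313 = 4.79×10^-4
Swamee-Jain: f = 0.01724
h_f = f(L/D)V²/(2g) = 0.01724·(1030/0.313)·2.768²/(2·9.81) = 22.16 m

h_f ≈ 22.2 m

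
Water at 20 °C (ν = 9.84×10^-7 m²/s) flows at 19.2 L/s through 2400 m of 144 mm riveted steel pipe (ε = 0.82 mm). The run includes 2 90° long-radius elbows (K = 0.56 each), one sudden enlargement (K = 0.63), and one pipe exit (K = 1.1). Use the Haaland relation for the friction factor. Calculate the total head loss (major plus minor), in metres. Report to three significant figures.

V = 4Q/(πD²) = 1.179 m/s; V²/2g = 0.07084 m
Re = 1.73×10^5, ε/D = 0.00569 → f = 0.03212 (Haaland)
Major: h_f = f(L/D)·V²/2g = 0.03212·16667·0.07084 = 37.93 m
Minor: ΣK = 2.85; h_m = ΣK·V²/2g = 0.2019 m
Total H_L = 37.93 + 0.2019 = 38.13 m

H_L ≈ 38.1 m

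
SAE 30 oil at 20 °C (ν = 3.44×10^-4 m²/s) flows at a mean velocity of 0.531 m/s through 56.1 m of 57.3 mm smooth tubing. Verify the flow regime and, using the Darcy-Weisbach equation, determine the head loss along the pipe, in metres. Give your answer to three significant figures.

Re = VD/ν = 0.531·0.05730/3.44×10^-4 = 88.4 → laminar (Re < 2300)
f = 64/Re = 0.7236
h_f = f(L/D)V²/(2g) = 0.7236·(56.1/0.05730)·0.531²/(2·9.81) = 10.18 m

h_f ≈ 10.2 m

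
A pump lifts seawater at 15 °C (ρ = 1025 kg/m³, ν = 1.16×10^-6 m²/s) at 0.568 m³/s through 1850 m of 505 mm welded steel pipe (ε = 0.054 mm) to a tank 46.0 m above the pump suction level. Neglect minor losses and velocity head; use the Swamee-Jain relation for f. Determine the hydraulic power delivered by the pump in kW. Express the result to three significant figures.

P_hyd ≈ 378 kW

V = 4Q/(πD²) = 2.836 m/s; Re = 1.23×10^6; ε/D = 1.07×10^-4; f = 0.01339
h_f = f(L/D)V²/2g = 20.11 m
Total head H = z + h_f = 46.0 + 20.11 = 66.11 m
P_hyd = ρgQH = 1025·9.81·0.568·66.11 = 377.6 kW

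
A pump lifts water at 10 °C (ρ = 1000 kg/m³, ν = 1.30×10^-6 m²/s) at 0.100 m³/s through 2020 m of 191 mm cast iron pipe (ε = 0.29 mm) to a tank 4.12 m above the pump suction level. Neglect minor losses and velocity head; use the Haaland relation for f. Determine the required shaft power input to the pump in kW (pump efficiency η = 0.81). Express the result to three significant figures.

P_shaft ≈ 182 kW

V = 4Q/(πD²) = 3.490 m/s; Re = 5.13×10^5; ε/D = 0.00152; f = 0.02222
h_f = f(L/D)V²/2g = 145.9 m
Total head H = z + h_f = 4.12 + 145.9 = 150.0 m
P_hyd = ρgQH = 1000·9.81·0.100·150.0 = 147.2 kW
P_shaft = P_hyd/η = 147.2/0.81 = 181.7 kW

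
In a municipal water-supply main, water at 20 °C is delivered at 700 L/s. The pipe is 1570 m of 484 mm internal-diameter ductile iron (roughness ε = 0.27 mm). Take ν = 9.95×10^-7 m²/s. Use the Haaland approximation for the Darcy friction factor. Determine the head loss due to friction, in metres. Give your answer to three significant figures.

h_f ≈ 41.6 m

V = 4Q/(πD²) = 4·0.700/(π·0.484²) = 3.805 m/s
Re = VD/ν = 3.805·0.484/9.95×10^-7 = 1.85×10^6 → turbulent
ε/D = 0.27/484 = 5.58×10^-4
Haaland: f = 0.01738
h_f = f(L/D)V²/(2g) = 0.01738·(1570/0.484)·3.805²/(2·9.81) = 41.58 m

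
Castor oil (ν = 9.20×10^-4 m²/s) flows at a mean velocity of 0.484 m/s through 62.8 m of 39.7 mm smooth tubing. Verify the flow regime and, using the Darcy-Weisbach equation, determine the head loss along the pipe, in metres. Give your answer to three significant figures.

h_f ≈ 57.9 m

Re = VD/ν = 0.484·0.03970/9.20×10^-4 = 20.9 → laminar (Re < 2300)
f = 64/Re = 3.064
h_f = f(L/D)V²/(2g) = 3.064·(62.8/0.03970)·0.484²/(2·9.81) = 57.88 m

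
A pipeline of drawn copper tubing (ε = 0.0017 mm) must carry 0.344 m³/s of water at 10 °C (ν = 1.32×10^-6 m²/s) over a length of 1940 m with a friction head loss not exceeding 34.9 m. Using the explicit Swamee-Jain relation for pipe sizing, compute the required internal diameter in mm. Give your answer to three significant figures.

Swamee-Jain (Type III): D = 0.66·[ε^1.25·(LQ²/(gh_f))^4.75 + ν·Q^9.4·(L/(gh_f))^5.2]^0.04
LQ²/(gh_f) = 0.6705; L/(gh_f) = 5.666
Term 1 = ε^1.25·(…)^4.75 = 9.20×10^-9; Term 2 = ν·Q^9.4·(…)^5.2 = 4.80×10^-7
D = 0.66·(9.20×10^-9 + 4.80×10^-7)^0.04 = 0.3691 m = 369 mm
Check: V = 3.22 m/s, Re = 8.99×10^5, f = 0.01193, h_f = 33.0 m ≈ 34.9 m ✓

D ≈ 369 mm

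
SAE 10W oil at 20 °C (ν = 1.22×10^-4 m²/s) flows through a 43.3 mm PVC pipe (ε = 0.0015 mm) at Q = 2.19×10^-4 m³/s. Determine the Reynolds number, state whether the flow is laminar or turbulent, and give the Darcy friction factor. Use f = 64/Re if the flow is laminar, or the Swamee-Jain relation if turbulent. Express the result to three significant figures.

Re ≈ 52.8; laminar; f = 64/Re ≈ 1.21

V = 4Q/(πD²) = 0.1487 m/s
Re = VD/ν = 0.1487·0.0433/1.22×10^-4 = 52.8
Re < 2300 → laminar → f = 64/Re = 1.212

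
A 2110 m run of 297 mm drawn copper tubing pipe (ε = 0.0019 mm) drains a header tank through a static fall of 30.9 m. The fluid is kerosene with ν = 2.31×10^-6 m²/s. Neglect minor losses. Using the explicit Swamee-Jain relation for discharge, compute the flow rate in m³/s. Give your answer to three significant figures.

Q ≈ 0.169 m³/s

Swamee-Jain (Type II): Q = -0.965·√(gD⁵h_f/L)·ln[ε/(3.7D) + √(3.17ν²L/(gD³h_f))]
√(gD⁵h_f/L) = √(9.81·0.297⁵·30.9/2110) = 0.01822
ε/(3.7D) = 1.73×10^-6; √(3.17ν²L/(gD³h_f)) = 6.70×10^-5
Q = -0.965·0.01822·ln(6.877×10^-5) = 0.1685 m³/s
Check: V = 2.43 m/s, Re = 3.13×10^5, f = 0.01434, h_f = 30.7 m ≈ 30.9 m ✓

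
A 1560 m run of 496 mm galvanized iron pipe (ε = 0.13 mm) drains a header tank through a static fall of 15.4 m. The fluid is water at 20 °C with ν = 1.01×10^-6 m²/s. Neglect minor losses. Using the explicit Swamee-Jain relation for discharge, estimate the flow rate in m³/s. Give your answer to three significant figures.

Swamee-Jain (Type II): Q = -0.965·√(gD⁵h_f/L)·ln[ε/(3.7D) + √(3.17ν²L/(gD³h_f))]
√(gD⁵h_f/L) = √(9.81·0.496⁵·15.4/1560) = 0.05392
ε/(3.7D) = 7.08×10^-5; √(3.17ν²L/(gD³h_f)) = 1.65×10^-5
Q = -0.965·0.05392·ln(8.738×10^-5) = 0.4862 m³/s
Check: V = 2.52 m/s, Re = 1.24×10^6, f = 0.01526, h_f = 15.5 m ≈ 15.4 m ✓

Q ≈ 0.486 m³/s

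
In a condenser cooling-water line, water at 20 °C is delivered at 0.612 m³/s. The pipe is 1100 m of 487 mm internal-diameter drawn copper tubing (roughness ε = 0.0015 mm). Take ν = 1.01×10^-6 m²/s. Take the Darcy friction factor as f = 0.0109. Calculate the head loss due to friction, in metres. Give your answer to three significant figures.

h_f ≈ 13.5 m

V = 4Q/(πD²) = 4·0.612/(π·0.487²) = 3.286 m/s
h_f = f(L/D)V²/(2g) = 0.01090·(1100/0.487)·3.286²/(2·9.81) = 13.55 m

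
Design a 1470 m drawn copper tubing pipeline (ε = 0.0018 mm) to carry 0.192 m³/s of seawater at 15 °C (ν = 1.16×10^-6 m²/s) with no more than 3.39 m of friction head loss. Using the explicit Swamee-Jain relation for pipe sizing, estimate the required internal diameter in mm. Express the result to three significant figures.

Swamee-Jain (Type III): D = 0.66·[ε^1.25·(LQ²/(gh_f))^4.75 + ν·Q^9.4·(L/(gh_f))^5.2]^0.04
LQ²/(gh_f) = 1.629; L/(gh_f) = 44.20
Term 1 = ε^1.25·(…)^4.75 = 6.70×10^-7; Term 2 = ν·Q^9.4·(…)^5.2 = 7.65×10^-5
D = 0.66·(6.70×10^-7 + 7.65×10^-5)^0.04 = 0.4519 m = 452 mm
Check: V = 1.20 m/s, Re = 4.66×10^5, f = 0.01332, h_f = 3.16 m ≈ 3.39 m ✓

D ≈ 452 mm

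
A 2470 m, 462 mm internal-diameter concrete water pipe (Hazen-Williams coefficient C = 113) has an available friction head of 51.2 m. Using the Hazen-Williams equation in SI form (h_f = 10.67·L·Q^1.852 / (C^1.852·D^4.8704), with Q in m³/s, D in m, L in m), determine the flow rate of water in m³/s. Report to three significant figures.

Rearranging: Q = [h_f·C^1.852·D^4.8704 / (10.67·L)]^(1/1.852)
Q = [51.2·113^1.852·0.462^4.8704 / (10.67·2470)]^0.540 = 0.5093 m³/s

Q ≈ 0.509 m³/s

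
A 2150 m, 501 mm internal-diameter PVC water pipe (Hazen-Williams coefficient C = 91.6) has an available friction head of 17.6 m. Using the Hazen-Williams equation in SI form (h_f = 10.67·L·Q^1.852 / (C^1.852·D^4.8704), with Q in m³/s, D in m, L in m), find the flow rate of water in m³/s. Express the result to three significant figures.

Q ≈ 0.309 m³/s

Rearranging: Q = [h_f·C^1.852·D^4.8704 / (10.67·L)]^(1/1.852)
Q = [17.6·91.6^1.852·0.501^4.8704 / (10.67·2150)]^0.540 = 0.3094 m³/s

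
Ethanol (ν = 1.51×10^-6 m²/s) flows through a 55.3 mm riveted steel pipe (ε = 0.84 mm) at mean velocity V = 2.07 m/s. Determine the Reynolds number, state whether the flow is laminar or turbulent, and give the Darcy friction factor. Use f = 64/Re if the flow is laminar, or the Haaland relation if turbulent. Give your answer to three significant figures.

Re = VD/ν = 2.070·0.0553/1.51×10^-6 = 7.58×10^4
Re > 4000 → turbulent; ε/D = 0.0152
Haaland: f = 0.04456

Re ≈ 7.58×10^4; turbulent; f ≈ 0.0446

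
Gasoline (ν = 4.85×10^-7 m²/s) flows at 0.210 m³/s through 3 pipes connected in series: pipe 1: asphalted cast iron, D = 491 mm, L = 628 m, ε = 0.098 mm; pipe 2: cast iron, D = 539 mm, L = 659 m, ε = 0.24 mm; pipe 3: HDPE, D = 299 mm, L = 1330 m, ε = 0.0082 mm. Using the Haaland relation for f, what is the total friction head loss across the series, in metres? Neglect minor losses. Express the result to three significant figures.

Pipe 1: V = 1.109 m/s, Re = 1.12×10^6, ε/D = 2.00×10^-4, f = 0.01451, h_1 = f(L/D)V²/2g = 1.164 m
Pipe 2: V = 0.9203 m/s, Re = 1.02×10^6, ε/D = 4.45×10^-4, f = 0.01677, h_2 = f(L/D)V²/2g = 0.8854 m
Pipe 3: V = 2.991 m/s, Re = 1.84×10^6, ε/D = 2.74×10^-5, f = 0.01124, h_3 = f(L/D)V²/2g = 22.80 m
Series → Q common, losses add: H = Σh = 24.85 m

H ≈ 24.9 m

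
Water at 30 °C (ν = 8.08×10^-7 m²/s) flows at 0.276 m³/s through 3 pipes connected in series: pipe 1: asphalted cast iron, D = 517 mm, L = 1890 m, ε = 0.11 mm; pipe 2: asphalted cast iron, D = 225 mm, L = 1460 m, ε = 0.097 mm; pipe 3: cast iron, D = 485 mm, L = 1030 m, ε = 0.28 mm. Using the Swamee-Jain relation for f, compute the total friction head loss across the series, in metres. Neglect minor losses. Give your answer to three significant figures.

Pipe 1: V = 1.315 m/s, Re = 8.41×10^5, ε/D = 2.13×10^-4, f = 0.01506, h_1 = f(L/D)V²/2g = 4.850 m
Pipe 2: V = 6.942 m/s, Re = 1.93×10^6, ε/D = 4.31×10^-4, f = 0.01653, h_2 = f(L/D)V²/2g = 263.4 m
Pipe 3: V = 1.494 m/s, Re = 8.97×10^5, ε/D = 5.77×10^-4, f = 0.01786, h_3 = f(L/D)V²/2g = 4.314 m
Series → Q common, losses add: H = Σh = 272.6 m

H ≈ 273 m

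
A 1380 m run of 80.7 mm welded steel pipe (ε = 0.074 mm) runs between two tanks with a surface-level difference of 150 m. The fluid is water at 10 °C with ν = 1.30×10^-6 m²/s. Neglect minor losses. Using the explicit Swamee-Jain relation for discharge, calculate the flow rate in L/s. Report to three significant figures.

Q ≈ 14.7 L/s

Swamee-Jain (Type II): Q = -0.965·√(gD⁵h_f/L)·ln[ε/(3.7D) + √(3.17ν²L/(gD³h_f))]
√(gD⁵h_f/L) = √(9.81·0.0807⁵·150/1380) = 0.001910
ε/(3.7D) = 2.48×10^-4; √(3.17ν²L/(gD³h_f)) = 9.78×10^-5
Q = -0.965·0.001910·ln(3.456×10^-4) = 0.01469 m³/s
Check: V = 2.87 m/s, Re = 1.78×10^5, f = 0.02102, h_f = 151 m ≈ 150 m ✓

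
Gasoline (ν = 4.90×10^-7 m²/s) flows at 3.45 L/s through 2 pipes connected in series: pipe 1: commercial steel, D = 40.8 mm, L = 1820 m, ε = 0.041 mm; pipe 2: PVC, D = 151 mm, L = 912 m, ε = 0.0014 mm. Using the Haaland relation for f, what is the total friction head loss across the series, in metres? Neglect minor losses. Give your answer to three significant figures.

Pipe 1: V = 2.639 m/s, Re = 2.20×10^5, ε/D = 0.00100, f = 0.02083, h_1 = f(L/D)V²/2g = 329.8 m
Pipe 2: V = 0.1927 m/s, Re = 5.94×10^4, ε/D = 9.27×10^-6, f = 0.01996, h_2 = f(L/D)V²/2g = 0.2280 m
Series → Q common, losses add: H = Σh = 330.0 m

H ≈ 330 m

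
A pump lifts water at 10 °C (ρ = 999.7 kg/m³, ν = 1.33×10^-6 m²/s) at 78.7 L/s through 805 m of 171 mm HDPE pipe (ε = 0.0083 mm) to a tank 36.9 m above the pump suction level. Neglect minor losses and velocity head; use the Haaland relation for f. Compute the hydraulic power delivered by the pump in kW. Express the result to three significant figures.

P_hyd ≈ 58.7 kW

V = 4Q/(πD²) = 3.427 m/s; Re = 4.41×10^5; ε/D = 4.85×10^-5; f = 0.01391
h_f = f(L/D)V²/2g = 39.19 m
Total head H = z + h_f = 36.9 + 39.19 = 76.09 m
P_hyd = ρgQH = 999.7·9.81·0.0787·76.09 = 58.73 kW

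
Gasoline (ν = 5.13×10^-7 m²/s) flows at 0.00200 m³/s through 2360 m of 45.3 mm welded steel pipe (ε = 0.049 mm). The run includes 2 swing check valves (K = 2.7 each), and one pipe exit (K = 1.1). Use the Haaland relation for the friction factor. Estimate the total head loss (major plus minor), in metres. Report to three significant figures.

V = 4Q/(πD²) = 1.241 m/s; V²/2g = 0.07849 m
Re = 1.10×10^5, ε/D = 0.00108 → f = 0.02208 (Haaland)
Major: h_f = f(L/D)·V²/2g = 0.02208·52097·0.07849 = 90.27 m
Minor: ΣK = 6.50; h_m = ΣK·V²/2g = 0.5102 m
Total H_L = 90.27 + 0.5102 = 90.78 m

H_L ≈ 90.8 m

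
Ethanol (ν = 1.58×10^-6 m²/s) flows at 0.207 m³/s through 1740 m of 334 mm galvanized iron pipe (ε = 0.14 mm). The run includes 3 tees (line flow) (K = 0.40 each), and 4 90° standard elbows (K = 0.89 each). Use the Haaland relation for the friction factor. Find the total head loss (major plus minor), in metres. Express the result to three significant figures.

H_L ≈ 26.6 m

V = 4Q/(πD²) = 2.363 m/s; V²/2g = 0.2845 m
Re = 4.99×10^5, ε/D = 4.19×10^-4 → f = 0.01704 (Haaland)
Major: h_f = f(L/D)·V²/2g = 0.01704·5210·0.2845 = 25.26 m
Minor: ΣK = 4.76; h_m = ΣK·V²/2g = 1.354 m
Total H_L = 25.26 + 1.354 = 26.61 m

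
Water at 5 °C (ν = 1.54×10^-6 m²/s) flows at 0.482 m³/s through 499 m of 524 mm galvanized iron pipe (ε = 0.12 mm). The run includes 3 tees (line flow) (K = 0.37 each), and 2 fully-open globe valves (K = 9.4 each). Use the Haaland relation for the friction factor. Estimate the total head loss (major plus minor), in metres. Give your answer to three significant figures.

H_L ≈ 8.74 m

V = 4Q/(πD²) = 2.235 m/s; V²/2g = 0.2546 m
Re = 7.61×10^5, ε/D = 2.29×10^-4 → f = 0.01513 (Haaland)
Major: h_f = f(L/D)·V²/2g = 0.01513·952.3·0.2546 = 3.667 m
Minor: ΣK = 19.9; h_m = ΣK·V²/2g = 5.069 m
Total H_L = 3.667 + 5.069 = 8.737 m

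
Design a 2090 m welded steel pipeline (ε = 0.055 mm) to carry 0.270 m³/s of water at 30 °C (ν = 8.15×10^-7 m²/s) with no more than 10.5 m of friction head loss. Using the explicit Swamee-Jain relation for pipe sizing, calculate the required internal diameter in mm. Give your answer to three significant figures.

Swamee-Jain (Type III): D = 0.66·[ε^1.25·(LQ²/(gh_f))^4.75 + ν·Q^9.4·(L/(gh_f))^5.2]^0.04
LQ²/(gh_f) = 1.479; L/(gh_f) = 20.29
Term 1 = ε^1.25·(…)^4.75 = 3.04×10^-5; Term 2 = ν·Q^9.4·(…)^5.2 = 2.31×10^-5
D = 0.66·(3.04×10^-5 + 2.31×10^-5)^0.04 = 0.4453 m = 445 mm
Check: V = 1.73 m/s, Re = 9.47×10^5, f = 0.01390, h_f = 9.99 m ≈ 10.5 m ✓

D ≈ 445 mm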